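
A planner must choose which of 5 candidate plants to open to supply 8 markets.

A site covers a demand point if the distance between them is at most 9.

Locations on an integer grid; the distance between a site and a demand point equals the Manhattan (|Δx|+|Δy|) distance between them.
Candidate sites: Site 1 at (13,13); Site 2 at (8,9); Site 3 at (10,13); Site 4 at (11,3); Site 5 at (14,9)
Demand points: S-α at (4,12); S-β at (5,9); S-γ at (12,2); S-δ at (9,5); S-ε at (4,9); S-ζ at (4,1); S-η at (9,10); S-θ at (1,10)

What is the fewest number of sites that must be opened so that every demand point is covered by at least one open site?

Coverage sets (demand points within 9 of each site):
  Site 1: {S-η}
  Site 2: {S-α, S-β, S-δ, S-ε, S-η, S-θ}
  Site 3: {S-α, S-β, S-δ, S-η}
  Site 4: {S-γ, S-δ, S-ζ, S-η}
  Site 5: {S-β, S-γ, S-δ, S-η}
No single site covers all 8 demand points.
But {Site 2, Site 4} covers everything, so the minimum is 2.

2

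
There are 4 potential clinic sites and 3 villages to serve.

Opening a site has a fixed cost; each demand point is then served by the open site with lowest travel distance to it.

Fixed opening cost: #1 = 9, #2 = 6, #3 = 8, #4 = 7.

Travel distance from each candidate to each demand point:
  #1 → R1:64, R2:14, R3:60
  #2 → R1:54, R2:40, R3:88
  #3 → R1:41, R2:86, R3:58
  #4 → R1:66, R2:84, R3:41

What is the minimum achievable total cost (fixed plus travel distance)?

Open {#1, #3, #4}: assign each demand point to its cheapest open site.
  R1→#3 41, R2→#1 14, R3→#4 41
  travel distance 96, fixed 24 → total 120.
Compare {#1, #2, #3, #4}: travel distance 96 + fixed 30 = 126.
Compare {#1, #3}: travel distance 113 + fixed 17 = 130.
Compare {#1, #2, #4}: travel distance 109 + fixed 22 = 131.
All other subsets cost ≥ 126. Minimum total cost: 120.

120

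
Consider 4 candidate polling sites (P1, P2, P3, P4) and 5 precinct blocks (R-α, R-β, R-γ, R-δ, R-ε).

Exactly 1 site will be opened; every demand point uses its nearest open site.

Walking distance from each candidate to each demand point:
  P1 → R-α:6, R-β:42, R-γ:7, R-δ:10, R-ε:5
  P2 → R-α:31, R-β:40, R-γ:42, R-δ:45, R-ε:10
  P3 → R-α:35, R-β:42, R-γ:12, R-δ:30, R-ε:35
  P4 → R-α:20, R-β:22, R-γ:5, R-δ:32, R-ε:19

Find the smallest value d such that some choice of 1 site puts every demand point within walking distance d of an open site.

32

Open {P4}.
  Farthest demand point is R-δ at walking distance 32 (to P4); all others are ≤ 32.
With {P1} the worst case is 42.
With {P3} the worst case is 42.
No size-1 selection achieves below 32.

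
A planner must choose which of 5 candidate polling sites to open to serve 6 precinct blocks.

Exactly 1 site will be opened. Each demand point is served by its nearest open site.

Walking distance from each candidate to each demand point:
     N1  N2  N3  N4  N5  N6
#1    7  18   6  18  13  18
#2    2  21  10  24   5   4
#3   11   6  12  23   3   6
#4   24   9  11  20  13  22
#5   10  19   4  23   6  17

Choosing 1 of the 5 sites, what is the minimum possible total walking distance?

Open {#3}.
  N1→#3 11, N2→#3 6, N3→#3 12, N4→#3 23, N5→#3 3, N6→#3 6  ⇒ total 61.
Compare {#2}: total 66.
Compare {#5}: total 79.
No size-1 selection does better; minimum is 61.

61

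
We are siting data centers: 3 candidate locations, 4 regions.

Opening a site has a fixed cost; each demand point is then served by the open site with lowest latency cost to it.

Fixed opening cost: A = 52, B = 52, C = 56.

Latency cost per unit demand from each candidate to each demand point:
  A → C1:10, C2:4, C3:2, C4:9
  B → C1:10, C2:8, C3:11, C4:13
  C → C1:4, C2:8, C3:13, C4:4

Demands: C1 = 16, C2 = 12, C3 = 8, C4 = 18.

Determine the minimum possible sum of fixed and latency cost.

Open {A, C}: assign each demand point to its cheapest open site.
  C1→C 16×4=64, C2→A 12×4=48, C3→A 8×2=16, C4→C 18×4=72
  latency cost 200, fixed 108 → total 308.
Compare {A, B, C}: latency cost 200 + fixed 160 = 360.
Compare {C}: latency cost 336 + fixed 56 = 392.
Compare {B, C}: latency cost 320 + fixed 108 = 428.
All other subsets cost ≥ 360. Minimum total cost: 308.

308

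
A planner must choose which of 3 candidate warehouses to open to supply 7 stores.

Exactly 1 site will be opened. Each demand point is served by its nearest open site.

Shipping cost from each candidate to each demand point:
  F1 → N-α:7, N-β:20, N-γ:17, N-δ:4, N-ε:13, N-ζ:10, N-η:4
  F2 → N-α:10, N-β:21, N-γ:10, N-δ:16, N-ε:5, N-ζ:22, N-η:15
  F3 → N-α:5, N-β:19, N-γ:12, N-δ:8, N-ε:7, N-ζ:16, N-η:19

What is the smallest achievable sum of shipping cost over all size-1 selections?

Open {F1}.
  N-α→F1 7, N-β→F1 20, N-γ→F1 17, N-δ→F1 4, N-ε→F1 13, N-ζ→F1 10, N-η→F1 4  ⇒ total 75.
Compare {F3}: total 86.
Compare {F2}: total 99.

75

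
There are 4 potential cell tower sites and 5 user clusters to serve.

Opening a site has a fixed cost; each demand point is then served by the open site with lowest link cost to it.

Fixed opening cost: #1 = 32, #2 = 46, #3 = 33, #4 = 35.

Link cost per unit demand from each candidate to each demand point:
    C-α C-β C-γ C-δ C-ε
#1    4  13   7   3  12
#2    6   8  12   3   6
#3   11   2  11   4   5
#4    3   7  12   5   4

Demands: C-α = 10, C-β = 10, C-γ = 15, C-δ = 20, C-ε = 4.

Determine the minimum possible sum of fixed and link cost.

Open {#1, #3}: assign each demand point to its cheapest open site.
  C-α→#1 10×4=40, C-β→#3 10×2=20, C-γ→#1 15×7=105, C-δ→#1 20×3=60, C-ε→#3 4×5=20
  link cost 245, fixed 65 → total 310.
Compare {#1, #3, #4}: link cost 231 + fixed 100 = 331.
Compare {#1, #4}: link cost 281 + fixed 67 = 348.
Compare {#1, #2, #3}: link cost 245 + fixed 111 = 356.
All other subsets cost ≥ 331. Minimum total cost: 310.

310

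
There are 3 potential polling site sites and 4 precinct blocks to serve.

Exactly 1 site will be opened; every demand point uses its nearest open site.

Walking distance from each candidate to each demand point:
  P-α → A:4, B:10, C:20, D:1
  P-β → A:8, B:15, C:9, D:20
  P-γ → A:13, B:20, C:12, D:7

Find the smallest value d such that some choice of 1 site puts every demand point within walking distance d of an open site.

Open {P-α}.
  Farthest demand point is C at walking distance 20 (to P-α); all others are ≤ 20.
With {P-β} the worst case is 20.
With {P-γ} the worst case is 20.
No size-1 selection achieves below 20.

20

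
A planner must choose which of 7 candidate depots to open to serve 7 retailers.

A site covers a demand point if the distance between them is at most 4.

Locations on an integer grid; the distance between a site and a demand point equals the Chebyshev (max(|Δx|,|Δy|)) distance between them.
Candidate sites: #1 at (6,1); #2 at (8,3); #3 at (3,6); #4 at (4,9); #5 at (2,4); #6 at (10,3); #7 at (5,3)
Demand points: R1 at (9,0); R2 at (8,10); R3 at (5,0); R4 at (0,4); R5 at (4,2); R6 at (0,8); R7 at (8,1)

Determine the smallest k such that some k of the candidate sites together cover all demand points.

3

Coverage sets (demand points within 4 of each site):
  #1: {R1, R3, R5, R7}
  #2: {R1, R3, R5, R7}
  #3: {R4, R5, R6}
  #4: {R2, R6}
  #5: {R3, R4, R5, R6}
  #6: {R1, R7}
  #7: {R1, R3, R5, R7}
No 2 sites suffice: every size-2 union leaves at least one demand point uncovered.
But {#1, #3, #4} covers everything, so the minimum is 3.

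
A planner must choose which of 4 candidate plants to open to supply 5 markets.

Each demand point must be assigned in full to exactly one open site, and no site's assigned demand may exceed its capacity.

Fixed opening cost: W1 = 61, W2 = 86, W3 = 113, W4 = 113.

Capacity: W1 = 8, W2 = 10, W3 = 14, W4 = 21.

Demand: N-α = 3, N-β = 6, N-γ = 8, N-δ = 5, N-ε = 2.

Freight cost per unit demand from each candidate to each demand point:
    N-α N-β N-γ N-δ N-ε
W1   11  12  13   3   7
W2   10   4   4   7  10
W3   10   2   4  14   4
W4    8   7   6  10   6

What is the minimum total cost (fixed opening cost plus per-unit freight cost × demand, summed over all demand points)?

Open {W1, W4}; cheapest assignment that respects the capacities:
  W1 (cap 8, load 5): N-δ — cost 5×3 = 15
  W4 (cap 21, load 19): N-α, N-β, N-γ, N-ε — cost 3×8 + 6×7 + 8×6 + 2×6 = 126
  Shipping 141, fixed 174 → total 315.
  Any other capacity-feasible assignment to {W1, W4} ships for at least 141.
Compare {W2, W3}: its best feasible assignment gives total 328.
Compare {W3, W4}: its best feasible assignment gives total 356.
Every other set of open sites that can feasibly serve all demand totals ≥ 328 even under its best assignment. Minimum: 315.

315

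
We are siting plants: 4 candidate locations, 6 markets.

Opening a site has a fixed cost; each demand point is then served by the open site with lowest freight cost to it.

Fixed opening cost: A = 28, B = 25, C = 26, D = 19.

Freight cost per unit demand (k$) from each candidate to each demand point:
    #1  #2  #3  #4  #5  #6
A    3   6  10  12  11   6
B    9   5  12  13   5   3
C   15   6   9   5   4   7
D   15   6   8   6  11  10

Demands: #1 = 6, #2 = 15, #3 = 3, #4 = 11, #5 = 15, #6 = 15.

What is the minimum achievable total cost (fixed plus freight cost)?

Open {A, B, C}: assign each demand point to its cheapest open site.
  #1→A 6×3=18, #2→B 15×5=75, #3→C 3×9=27, #4→C 11×5=55, #5→C 15×4=60, #6→B 15×3=45
  freight cost 280, fixed 79 → total 359.
Compare {B, C}: freight cost 316 + fixed 51 = 367.
Compare {A, B, D}: freight cost 303 + fixed 72 = 375.
Compare {A, B, C, D}: freight cost 277 + fixed 98 = 375.
All other subsets cost ≥ 367. Minimum total cost: 359.

359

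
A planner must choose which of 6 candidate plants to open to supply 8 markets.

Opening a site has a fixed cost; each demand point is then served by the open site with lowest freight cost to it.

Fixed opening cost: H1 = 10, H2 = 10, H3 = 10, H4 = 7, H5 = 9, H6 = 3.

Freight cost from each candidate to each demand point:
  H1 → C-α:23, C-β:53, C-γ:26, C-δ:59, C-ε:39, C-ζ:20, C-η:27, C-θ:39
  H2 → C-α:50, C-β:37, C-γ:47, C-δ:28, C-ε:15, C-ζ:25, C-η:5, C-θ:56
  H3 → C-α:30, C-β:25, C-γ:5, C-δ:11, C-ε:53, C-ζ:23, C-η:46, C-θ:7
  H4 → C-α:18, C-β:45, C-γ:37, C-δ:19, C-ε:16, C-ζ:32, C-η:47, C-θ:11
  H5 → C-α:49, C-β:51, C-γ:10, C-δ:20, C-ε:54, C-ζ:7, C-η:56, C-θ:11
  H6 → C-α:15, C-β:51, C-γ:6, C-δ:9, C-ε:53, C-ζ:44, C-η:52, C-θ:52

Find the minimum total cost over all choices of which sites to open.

Open {H2, H3, H5, H6}: assign each demand point to its cheapest open site.
  C-α→H6 15, C-β→H3 25, C-γ→H3 5, C-δ→H6 9, C-ε→H2 15, C-ζ→H5 7, C-η→H2 5, C-θ→H3 7
  freight cost 88, fixed 32 → total 120.
Compare {H2, H3, H6}: freight cost 104 + fixed 23 = 127.
Compare {H2, H5, H6}: freight cost 105 + fixed 22 = 127.
Compare {H2, H3, H4, H5, H6}: freight cost 88 + fixed 39 = 127.
All other subsets cost ≥ 127. Minimum total cost: 120.

120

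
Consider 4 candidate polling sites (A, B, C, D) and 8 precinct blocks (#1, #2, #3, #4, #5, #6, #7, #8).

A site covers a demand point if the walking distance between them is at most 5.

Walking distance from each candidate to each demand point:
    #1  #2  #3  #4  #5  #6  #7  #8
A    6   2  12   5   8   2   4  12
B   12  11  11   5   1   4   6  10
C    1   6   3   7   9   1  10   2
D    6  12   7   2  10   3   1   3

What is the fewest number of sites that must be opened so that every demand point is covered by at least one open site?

3

Coverage sets (demand points within 5 of each site):
  A: {#2, #4, #6, #7}
  B: {#4, #5, #6}
  C: {#1, #3, #6, #8}
  D: {#4, #6, #7, #8}
No 2 sites suffice: every size-2 union leaves at least one demand point uncovered.
But {A, B, C} covers everything, so the minimum is 3.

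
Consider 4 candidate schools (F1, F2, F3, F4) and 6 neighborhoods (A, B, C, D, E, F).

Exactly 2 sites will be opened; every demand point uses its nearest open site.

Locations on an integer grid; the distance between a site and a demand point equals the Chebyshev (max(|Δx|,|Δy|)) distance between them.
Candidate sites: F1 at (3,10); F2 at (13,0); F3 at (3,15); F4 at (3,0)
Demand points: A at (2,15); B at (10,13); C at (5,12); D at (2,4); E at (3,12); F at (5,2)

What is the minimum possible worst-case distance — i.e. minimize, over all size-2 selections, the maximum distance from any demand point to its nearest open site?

7

Open {F1, F4}.
  Farthest demand point is B at distance 7 (to F1); all others are ≤ 7.
With {F3, F4} the worst case is 7.
With {F1, F2} the worst case is 8.
No size-2 selection achieves below 7.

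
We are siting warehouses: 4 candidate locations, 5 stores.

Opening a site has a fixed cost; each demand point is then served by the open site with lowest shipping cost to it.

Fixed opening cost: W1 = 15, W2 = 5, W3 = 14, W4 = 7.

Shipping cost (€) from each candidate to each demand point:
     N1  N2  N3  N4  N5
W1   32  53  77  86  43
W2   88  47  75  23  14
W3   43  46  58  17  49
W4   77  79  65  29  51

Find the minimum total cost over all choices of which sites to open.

Open {W2, W3}: assign each demand point to its cheapest open site.
  N1→W3 43, N2→W3 46, N3→W3 58, N4→W3 17, N5→W2 14
  shipping cost 178, fixed 19 → total 197.
Compare {W1, W2, W3}: shipping cost 167 + fixed 34 = 201.
Compare {W2, W3, W4}: shipping cost 178 + fixed 26 = 204.
Compare {W1, W2, W4}: shipping cost 181 + fixed 27 = 208.
All other subsets cost ≥ 201. Minimum total cost: 197.

197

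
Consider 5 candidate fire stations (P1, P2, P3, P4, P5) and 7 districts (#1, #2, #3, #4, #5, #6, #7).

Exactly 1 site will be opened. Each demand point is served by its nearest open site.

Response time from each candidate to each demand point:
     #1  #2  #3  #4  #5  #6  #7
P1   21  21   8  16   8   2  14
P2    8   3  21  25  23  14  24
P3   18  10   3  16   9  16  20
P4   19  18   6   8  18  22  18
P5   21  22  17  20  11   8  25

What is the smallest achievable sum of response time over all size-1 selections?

Open {P1}.
  #1→P1 21, #2→P1 21, #3→P1 8, #4→P1 16, #5→P1 8, #6→P1 2, #7→P1 14  ⇒ total 90.
Compare {P3}: total 92.
Compare {P4}: total 109.
No size-1 selection does better; minimum is 90.

90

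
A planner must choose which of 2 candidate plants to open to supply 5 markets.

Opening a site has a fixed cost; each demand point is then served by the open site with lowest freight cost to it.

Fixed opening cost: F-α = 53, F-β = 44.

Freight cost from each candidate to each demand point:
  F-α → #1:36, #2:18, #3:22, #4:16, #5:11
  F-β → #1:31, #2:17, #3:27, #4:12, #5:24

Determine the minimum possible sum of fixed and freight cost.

155

Open {F-β}: assign each demand point to its cheapest open site.
  #1→F-β 31, #2→F-β 17, #3→F-β 27, #4→F-β 12, #5→F-β 24
  freight cost 111, fixed 44 → total 155.
Compare {F-α}: freight cost 103 + fixed 53 = 156.
Compare {F-α, F-β}: freight cost 93 + fixed 97 = 190.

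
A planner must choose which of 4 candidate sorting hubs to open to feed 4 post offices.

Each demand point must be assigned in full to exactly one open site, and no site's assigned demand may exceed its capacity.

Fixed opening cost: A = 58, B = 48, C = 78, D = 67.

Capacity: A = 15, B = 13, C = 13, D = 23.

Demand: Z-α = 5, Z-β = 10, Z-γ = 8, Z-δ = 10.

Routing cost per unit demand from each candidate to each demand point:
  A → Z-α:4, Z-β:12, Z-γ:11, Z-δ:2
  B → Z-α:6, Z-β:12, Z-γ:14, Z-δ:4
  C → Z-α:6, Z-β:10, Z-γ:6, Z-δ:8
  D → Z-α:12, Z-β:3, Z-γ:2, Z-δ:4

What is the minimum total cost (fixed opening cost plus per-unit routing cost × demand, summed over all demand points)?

Open {A, D}; cheapest assignment that respects the capacities:
  A (cap 15, load 15): Z-α, Z-δ — cost 5×4 + 10×2 = 40
  D (cap 23, load 18): Z-β, Z-γ — cost 10×3 + 8×2 = 46
  Shipping 86, fixed 125 → total 211.
  Any other capacity-feasible assignment to {A, D} ships for at least 86.
Compare {A, B, D}: its best feasible assignment gives total 259.
Compare {B, D}: its best feasible assignment gives total 261.
Every other set of open sites that can feasibly serve all demand totals ≥ 259 even under its best assignment. Minimum: 211.

211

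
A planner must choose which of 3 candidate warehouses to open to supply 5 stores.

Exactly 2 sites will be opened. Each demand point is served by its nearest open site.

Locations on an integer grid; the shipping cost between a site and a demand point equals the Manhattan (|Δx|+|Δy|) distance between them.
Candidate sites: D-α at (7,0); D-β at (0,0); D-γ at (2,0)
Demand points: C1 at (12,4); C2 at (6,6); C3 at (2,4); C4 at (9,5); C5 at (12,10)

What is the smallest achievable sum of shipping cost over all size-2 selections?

Open {D-α, D-γ}.
  C1→D-α 9, C2→D-α 7, C3→D-γ 4, C4→D-α 7, C5→D-α 15  ⇒ total 42.
Compare {D-α, D-β}: total 44.
Compare {D-β, D-γ}: total 60.

42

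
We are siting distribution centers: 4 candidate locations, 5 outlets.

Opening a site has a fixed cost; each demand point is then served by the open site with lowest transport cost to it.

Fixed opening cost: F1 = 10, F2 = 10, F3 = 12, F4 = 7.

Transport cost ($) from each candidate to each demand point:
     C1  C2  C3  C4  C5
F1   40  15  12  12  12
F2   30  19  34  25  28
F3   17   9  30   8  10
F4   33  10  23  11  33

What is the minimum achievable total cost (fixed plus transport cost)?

78

Open {F1, F3}: assign each demand point to its cheapest open site.
  C1→F3 17, C2→F3 9, C3→F1 12, C4→F3 8, C5→F3 10
  transport cost 56, fixed 22 → total 78.
Compare {F1, F3, F4}: transport cost 56 + fixed 29 = 85.
Compare {F3}: transport cost 74 + fixed 12 = 86.
Compare {F3, F4}: transport cost 67 + fixed 19 = 86.
All other subsets cost ≥ 85. Minimum total cost: 78.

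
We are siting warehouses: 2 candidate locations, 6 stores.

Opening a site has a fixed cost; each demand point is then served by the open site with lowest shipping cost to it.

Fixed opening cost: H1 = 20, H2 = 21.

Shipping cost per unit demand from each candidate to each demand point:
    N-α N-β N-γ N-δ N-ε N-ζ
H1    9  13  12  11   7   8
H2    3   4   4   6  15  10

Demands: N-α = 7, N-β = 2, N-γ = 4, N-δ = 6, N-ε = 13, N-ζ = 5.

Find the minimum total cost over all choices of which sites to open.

253

Open {H1, H2}: assign each demand point to its cheapest open site.
  N-α→H2 7×3=21, N-β→H2 2×4=8, N-γ→H2 4×4=16, N-δ→H2 6×6=36, N-ε→H1 13×7=91, N-ζ→H1 5×8=40
  shipping cost 212, fixed 41 → total 253.
Compare {H2}: shipping cost 326 + fixed 21 = 347.
Compare {H1}: shipping cost 334 + fixed 20 = 354.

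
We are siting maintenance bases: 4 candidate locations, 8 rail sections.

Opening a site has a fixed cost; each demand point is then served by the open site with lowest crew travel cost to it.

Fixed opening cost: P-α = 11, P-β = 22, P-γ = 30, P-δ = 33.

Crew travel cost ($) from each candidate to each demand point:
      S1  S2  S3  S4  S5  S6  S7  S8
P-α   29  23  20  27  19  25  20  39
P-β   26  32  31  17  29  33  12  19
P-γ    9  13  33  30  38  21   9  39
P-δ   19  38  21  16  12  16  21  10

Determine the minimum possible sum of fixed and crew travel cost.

169

Open {P-γ, P-δ}: assign each demand point to its cheapest open site.
  S1→P-γ 9, S2→P-γ 13, S3→P-δ 21, S4→P-δ 16, S5→P-δ 12, S6→P-δ 16, S7→P-γ 9, S8→P-δ 10
  crew travel cost 106, fixed 63 → total 169.
Compare {P-α, P-γ, P-δ}: crew travel cost 105 + fixed 74 = 179.
Compare {P-α, P-δ}: crew travel cost 136 + fixed 44 = 180.
Compare {P-δ}: crew travel cost 153 + fixed 33 = 186.
All other subsets cost ≥ 179. Minimum total cost: 169.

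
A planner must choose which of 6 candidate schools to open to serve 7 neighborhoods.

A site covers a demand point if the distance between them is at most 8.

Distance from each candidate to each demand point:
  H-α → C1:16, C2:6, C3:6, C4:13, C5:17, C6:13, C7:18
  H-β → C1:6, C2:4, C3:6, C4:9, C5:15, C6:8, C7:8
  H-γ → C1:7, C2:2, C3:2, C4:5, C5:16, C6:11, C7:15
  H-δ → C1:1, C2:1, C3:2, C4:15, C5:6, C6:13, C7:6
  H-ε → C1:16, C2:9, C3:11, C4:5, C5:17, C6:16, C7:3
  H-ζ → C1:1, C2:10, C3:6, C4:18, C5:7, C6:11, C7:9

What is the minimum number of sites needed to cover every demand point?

3

Coverage sets (demand points within 8 of each site):
  H-α: {C2, C3}
  H-β: {C1, C2, C3, C6, C7}
  H-γ: {C1, C2, C3, C4}
  H-δ: {C1, C2, C3, C5, C7}
  H-ε: {C4, C7}
  H-ζ: {C1, C3, C5}
No 2 sites suffice: every size-2 union leaves at least one demand point uncovered.
But {H-β, H-γ, H-δ} covers everything, so the minimum is 3.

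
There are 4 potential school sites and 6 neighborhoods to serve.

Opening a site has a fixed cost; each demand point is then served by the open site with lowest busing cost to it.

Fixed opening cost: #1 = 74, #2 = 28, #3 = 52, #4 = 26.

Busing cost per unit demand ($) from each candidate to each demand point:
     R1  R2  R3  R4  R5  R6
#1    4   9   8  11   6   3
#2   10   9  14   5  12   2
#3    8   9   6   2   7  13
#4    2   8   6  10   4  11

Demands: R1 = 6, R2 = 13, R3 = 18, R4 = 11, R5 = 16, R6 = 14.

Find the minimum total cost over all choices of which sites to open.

Open {#2, #4}: assign each demand point to its cheapest open site.
  R1→#4 6×2=12, R2→#4 13×8=104, R3→#4 18×6=108, R4→#2 11×5=55, R5→#4 16×4=64, R6→#2 14×2=28
  busing cost 371, fixed 54 → total 425.
Compare {#2, #3, #4}: busing cost 338 + fixed 106 = 444.
Compare {#1, #2, #4}: busing cost 371 + fixed 128 = 499.
Compare {#1, #3, #4}: busing cost 352 + fixed 152 = 504.
All other subsets cost ≥ 444. Minimum total cost: 425.

425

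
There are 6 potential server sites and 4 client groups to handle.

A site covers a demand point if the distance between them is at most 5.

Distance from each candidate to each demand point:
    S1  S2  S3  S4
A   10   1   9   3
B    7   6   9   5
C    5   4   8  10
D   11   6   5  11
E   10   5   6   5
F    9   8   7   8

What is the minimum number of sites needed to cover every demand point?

Coverage sets (demand points within 5 of each site):
  A: {S2, S4}
  B: {S4}
  C: {S1, S2}
  D: {S3}
  E: {S2, S4}
  F: {}
No 2 sites suffice: every size-2 union leaves at least one demand point uncovered.
But {A, C, D} covers everything, so the minimum is 3.

3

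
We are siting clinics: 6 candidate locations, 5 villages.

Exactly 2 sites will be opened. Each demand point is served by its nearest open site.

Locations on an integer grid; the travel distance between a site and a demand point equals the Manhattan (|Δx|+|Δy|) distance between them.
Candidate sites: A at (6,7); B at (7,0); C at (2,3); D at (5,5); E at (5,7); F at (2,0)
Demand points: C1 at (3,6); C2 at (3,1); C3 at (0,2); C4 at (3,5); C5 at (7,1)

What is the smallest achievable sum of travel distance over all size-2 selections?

14

Open {B, C}.
  C1→C 4, C2→C 3, C3→C 3, C4→C 3, C5→B 1  ⇒ total 14.
Compare {C, D}: total 17.
Compare {D, F}: total 17.
No size-2 selection does better; minimum is 14.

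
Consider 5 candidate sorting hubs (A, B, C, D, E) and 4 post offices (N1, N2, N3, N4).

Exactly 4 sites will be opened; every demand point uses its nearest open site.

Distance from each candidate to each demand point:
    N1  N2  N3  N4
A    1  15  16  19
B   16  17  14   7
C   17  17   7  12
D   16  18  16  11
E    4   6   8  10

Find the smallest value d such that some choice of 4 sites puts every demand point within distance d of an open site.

7

Open {A, B, C, E}.
  Farthest demand point is N3 at distance 7 (to C); all others are ≤ 7.
With {B, C, D, E} the worst case is 7.
With {A, B, D, E} the worst case is 8.
No size-4 selection achieves below 7.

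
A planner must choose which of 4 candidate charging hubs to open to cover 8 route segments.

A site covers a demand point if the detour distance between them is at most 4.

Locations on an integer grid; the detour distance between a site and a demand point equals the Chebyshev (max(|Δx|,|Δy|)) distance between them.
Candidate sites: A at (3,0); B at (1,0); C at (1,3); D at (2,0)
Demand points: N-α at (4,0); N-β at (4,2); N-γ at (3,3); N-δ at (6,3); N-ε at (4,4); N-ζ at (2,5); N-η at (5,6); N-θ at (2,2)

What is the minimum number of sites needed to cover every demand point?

2

Coverage sets (demand points within 4 of each site):
  A: {N-α, N-β, N-γ, N-δ, N-ε, N-θ}
  B: {N-α, N-β, N-γ, N-ε, N-θ}
  C: {N-α, N-β, N-γ, N-ε, N-ζ, N-η, N-θ}
  D: {N-α, N-β, N-γ, N-δ, N-ε, N-θ}
No single site covers all 8 demand points.
But {A, C} covers everything, so the minimum is 2.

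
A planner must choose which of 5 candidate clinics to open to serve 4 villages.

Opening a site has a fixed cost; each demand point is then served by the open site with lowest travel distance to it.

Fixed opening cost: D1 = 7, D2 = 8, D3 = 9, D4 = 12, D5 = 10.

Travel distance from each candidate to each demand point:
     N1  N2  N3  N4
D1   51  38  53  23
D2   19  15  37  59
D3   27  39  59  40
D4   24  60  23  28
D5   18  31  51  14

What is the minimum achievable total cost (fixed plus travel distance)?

Open {D2, D4, D5}: assign each demand point to its cheapest open site.
  N1→D5 18, N2→D2 15, N3→D4 23, N4→D5 14
  travel distance 70, fixed 30 → total 100.
Compare {D2, D5}: travel distance 84 + fixed 18 = 102.
Compare {D2, D4}: travel distance 85 + fixed 20 = 105.
Compare {D1, D2, D4}: travel distance 80 + fixed 27 = 107.
All other subsets cost ≥ 102. Minimum total cost: 100.

100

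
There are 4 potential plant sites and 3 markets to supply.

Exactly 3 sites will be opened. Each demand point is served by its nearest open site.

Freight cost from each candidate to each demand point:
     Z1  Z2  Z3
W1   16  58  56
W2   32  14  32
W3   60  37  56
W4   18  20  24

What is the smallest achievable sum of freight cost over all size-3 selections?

54

Open {W1, W2, W4}.
  Z1→W1 16, Z2→W2 14, Z3→W4 24  ⇒ total 54.
Compare {W2, W3, W4}: total 56.
Compare {W1, W3, W4}: total 60.
No size-3 selection does better; minimum is 54.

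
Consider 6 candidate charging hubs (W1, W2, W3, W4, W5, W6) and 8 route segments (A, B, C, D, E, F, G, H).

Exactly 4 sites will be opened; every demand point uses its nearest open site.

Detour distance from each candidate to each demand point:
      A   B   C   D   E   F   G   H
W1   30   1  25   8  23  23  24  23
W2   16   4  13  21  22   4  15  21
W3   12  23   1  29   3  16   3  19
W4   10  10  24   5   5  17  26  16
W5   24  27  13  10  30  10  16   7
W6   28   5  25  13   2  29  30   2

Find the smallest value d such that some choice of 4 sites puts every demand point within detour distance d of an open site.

10

Open {W1, W3, W4, W5}.
  Farthest demand point is A at detour distance 10 (to W4); all others are ≤ 10.
With {W2, W3, W4, W5} the worst case is 10.
With {W2, W3, W4, W6} the worst case is 10.
No size-4 selection achieves below 10.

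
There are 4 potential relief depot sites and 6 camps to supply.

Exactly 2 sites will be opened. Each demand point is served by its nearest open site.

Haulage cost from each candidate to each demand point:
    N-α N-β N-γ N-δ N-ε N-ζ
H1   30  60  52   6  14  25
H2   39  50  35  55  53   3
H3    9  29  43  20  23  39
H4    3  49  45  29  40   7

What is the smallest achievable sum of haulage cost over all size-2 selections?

119

Open {H2, H3}.
  N-α→H3 9, N-β→H3 29, N-γ→H2 35, N-δ→H3 20, N-ε→H3 23, N-ζ→H2 3  ⇒ total 119.
Compare {H1, H4}: total 124.
Compare {H3, H4}: total 125.
No size-2 selection does better; minimum is 119.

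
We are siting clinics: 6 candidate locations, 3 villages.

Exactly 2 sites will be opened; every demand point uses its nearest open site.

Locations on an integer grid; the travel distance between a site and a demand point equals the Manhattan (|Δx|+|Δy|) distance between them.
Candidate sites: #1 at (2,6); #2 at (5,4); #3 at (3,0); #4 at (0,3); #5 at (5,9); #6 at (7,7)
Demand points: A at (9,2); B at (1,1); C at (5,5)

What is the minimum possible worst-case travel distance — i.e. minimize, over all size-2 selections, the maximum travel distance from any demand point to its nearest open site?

Open {#1, #2}.
  Farthest demand point is A at travel distance 6 (to #2); all others are ≤ 6.
With {#2, #3} the worst case is 6.
With {#2, #4} the worst case is 6.
No size-2 selection achieves below 6.

6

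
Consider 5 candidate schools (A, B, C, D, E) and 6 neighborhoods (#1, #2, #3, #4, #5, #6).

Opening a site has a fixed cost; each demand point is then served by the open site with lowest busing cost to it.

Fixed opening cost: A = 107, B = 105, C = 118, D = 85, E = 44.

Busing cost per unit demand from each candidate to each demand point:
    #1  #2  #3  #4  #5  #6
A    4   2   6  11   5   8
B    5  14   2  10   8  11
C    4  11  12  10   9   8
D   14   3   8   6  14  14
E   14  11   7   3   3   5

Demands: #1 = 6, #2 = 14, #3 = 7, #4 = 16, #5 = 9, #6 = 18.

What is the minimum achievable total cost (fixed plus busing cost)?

410

Open {A, E}: assign each demand point to its cheapest open site.
  #1→A 6×4=24, #2→A 14×2=28, #3→A 7×6=42, #4→E 16×3=48, #5→E 9×3=27, #6→E 18×5=90
  busing cost 259, fixed 151 → total 410.
Compare {D, E}: busing cost 340 + fixed 129 = 469.
Compare {B, D, E}: busing cost 251 + fixed 234 = 485.
Compare {A, B, E}: busing cost 231 + fixed 256 = 487.
All other subsets cost ≥ 469. Minimum total cost: 410.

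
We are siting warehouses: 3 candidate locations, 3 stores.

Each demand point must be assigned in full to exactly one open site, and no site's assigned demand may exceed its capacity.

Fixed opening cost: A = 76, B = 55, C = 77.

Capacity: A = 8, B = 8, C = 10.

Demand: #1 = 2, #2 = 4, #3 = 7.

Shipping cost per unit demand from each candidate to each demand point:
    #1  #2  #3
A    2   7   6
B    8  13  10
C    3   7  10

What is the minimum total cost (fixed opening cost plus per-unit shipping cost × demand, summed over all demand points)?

Open {A, C}; cheapest assignment that respects the capacities:
  A (cap 8, load 7): #3 — cost 7×6 = 42
  C (cap 10, load 6): #1, #2 — cost 2×3 + 4×7 = 34
  Shipping 76, fixed 153 → total 229.
  Any other capacity-feasible assignment to {A, C} ships for at least 76.
Compare {A, B}: its best feasible assignment gives total 233.
Compare {B, C}: its best feasible assignment gives total 236.
Every other set of open sites that can feasibly serve all demand totals ≥ 233 even under its best assignment. Minimum: 229.

229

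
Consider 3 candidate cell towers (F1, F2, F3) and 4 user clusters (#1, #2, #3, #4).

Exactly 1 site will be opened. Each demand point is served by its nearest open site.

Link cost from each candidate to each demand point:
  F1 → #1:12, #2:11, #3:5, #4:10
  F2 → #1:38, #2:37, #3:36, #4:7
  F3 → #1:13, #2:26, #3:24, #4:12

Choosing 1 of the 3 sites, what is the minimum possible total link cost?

Open {F1}.
  #1→F1 12, #2→F1 11, #3→F1 5, #4→F1 10  ⇒ total 38.
Compare {F3}: total 75.
Compare {F2}: total 118.

38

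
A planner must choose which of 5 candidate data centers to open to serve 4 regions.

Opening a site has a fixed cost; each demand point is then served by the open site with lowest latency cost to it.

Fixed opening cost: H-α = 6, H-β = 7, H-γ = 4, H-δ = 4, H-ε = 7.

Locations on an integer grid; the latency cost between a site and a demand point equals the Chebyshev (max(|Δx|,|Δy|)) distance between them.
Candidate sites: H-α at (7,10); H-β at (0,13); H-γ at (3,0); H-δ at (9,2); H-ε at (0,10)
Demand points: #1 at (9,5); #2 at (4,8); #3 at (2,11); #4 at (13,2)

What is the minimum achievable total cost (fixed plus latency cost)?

Open {H-δ, H-ε}: assign each demand point to its cheapest open site.
  #1→H-δ 3, #2→H-ε 4, #3→H-ε 2, #4→H-δ 4
  latency cost 13, fixed 11 → total 24.
Compare {H-α, H-δ}: latency cost 15 + fixed 10 = 25.
Compare {H-β, H-δ}: latency cost 14 + fixed 11 = 25.
Compare {H-δ}: latency cost 22 + fixed 4 = 26.
All other subsets cost ≥ 25. Minimum total cost: 24.

24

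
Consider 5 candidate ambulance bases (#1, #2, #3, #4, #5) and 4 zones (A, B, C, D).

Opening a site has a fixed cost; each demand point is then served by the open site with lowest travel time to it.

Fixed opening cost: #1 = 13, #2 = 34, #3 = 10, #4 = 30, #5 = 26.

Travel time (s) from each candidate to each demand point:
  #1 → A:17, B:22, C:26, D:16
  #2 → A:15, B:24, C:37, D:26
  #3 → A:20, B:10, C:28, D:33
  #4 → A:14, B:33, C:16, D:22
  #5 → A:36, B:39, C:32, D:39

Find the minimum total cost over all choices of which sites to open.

92

Open {#1, #3}: assign each demand point to its cheapest open site.
  A→#1 17, B→#3 10, C→#1 26, D→#1 16
  travel time 69, fixed 23 → total 92.
Compare {#1}: travel time 81 + fixed 13 = 94.
Compare {#3}: travel time 91 + fixed 10 = 101.
Compare {#3, #4}: travel time 62 + fixed 40 = 102.
All other subsets cost ≥ 94. Minimum total cost: 92.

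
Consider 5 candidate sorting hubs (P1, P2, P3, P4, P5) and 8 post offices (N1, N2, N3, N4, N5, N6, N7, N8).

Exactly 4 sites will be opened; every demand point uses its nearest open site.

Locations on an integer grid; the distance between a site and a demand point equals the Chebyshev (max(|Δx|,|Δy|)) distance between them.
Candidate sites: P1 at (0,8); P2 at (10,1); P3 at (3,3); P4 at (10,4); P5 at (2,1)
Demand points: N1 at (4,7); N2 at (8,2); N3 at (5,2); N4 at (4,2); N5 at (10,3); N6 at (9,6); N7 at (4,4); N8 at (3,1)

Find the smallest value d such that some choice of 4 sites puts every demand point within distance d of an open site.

Open {P1, P2, P3, P4}.
  Farthest demand point is N1 at distance 4 (to P1); all others are ≤ 4.
With {P1, P2, P4, P5} the worst case is 4.
With {P1, P3, P4, P5} the worst case is 4.
No size-4 selection achieves below 4.

4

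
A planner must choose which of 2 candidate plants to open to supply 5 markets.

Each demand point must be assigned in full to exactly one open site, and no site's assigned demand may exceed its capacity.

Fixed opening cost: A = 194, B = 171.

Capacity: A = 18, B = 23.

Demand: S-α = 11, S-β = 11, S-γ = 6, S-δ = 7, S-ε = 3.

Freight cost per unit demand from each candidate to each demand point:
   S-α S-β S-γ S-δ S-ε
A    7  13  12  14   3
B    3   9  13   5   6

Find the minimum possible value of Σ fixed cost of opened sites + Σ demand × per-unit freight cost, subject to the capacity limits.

666

Open {A, B}; cheapest assignment that respects the capacities:
  A (cap 18, load 17): S-β, S-γ — cost 11×13 + 6×12 = 215
  B (cap 23, load 21): S-α, S-δ, S-ε — cost 11×3 + 7×5 + 3×6 = 86
  Shipping 301, fixed 365 → total 666.
  Any other capacity-feasible assignment to {A, B} ships for at least 301.
Total demand is 38 and no other set of sites has combined capacity ≥ 38, so {A, B} is the only feasible choice of open sites. Minimum: 666.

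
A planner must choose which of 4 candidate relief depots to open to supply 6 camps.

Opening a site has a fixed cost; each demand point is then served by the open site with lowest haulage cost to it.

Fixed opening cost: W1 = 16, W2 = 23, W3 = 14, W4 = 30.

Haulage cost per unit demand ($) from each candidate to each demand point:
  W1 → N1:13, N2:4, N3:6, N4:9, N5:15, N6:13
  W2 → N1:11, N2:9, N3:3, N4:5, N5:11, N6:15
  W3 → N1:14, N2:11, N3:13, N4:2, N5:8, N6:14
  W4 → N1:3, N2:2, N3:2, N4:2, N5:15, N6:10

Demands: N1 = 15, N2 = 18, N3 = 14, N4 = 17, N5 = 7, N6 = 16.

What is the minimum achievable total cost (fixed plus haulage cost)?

Open {W3, W4}: assign each demand point to its cheapest open site.
  N1→W4 15×3=45, N2→W4 18×2=36, N3→W4 14×2=28, N4→W3 17×2=34, N5→W3 7×8=56, N6→W4 16×10=160
  haulage cost 359, fixed 44 → total 403.
Compare {W1, W3, W4}: haulage cost 359 + fixed 60 = 419.
Compare {W2, W3, W4}: haulage cost 359 + fixed 67 = 426.
Compare {W2, W4}: haulage cost 380 + fixed 53 = 433.
All other subsets cost ≥ 419. Minimum total cost: 403.

403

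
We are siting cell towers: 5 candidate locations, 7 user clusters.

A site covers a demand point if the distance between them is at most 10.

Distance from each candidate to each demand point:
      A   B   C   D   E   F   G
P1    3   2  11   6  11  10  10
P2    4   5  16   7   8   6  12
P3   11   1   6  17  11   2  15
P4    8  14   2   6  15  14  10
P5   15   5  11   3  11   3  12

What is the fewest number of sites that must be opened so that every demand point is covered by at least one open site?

2

Coverage sets (demand points within 10 of each site):
  P1: {A, B, D, F, G}
  P2: {A, B, D, E, F}
  P3: {B, C, F}
  P4: {A, C, D, G}
  P5: {B, D, F}
No single site covers all 7 demand points.
But {P2, P4} covers everything, so the minimum is 2.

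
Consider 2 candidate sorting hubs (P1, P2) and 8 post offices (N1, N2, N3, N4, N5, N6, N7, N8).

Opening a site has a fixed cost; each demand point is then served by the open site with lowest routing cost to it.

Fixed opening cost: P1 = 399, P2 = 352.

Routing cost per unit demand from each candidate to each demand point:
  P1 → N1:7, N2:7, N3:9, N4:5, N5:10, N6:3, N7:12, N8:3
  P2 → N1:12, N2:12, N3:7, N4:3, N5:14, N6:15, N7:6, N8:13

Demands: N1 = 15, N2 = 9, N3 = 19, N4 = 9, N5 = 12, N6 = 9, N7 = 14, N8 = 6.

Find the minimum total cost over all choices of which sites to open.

Open {P1}: assign each demand point to its cheapest open site.
  N1→P1 15×7=105, N2→P1 9×7=63, N3→P1 19×9=171, N4→P1 9×5=45, N5→P1 12×10=120, N6→P1 9×3=27, N7→P1 14×12=168, N8→P1 6×3=18
  routing cost 717, fixed 399 → total 1116.
Compare {P2}: routing cost 913 + fixed 352 = 1265.
Compare {P1, P2}: routing cost 577 + fixed 751 = 1328.

1116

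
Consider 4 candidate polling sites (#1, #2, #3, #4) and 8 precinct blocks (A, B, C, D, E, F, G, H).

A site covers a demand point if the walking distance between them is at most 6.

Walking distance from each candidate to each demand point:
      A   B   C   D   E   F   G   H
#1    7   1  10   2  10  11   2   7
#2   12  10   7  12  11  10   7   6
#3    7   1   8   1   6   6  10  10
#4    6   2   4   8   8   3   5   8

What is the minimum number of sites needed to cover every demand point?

Coverage sets (demand points within 6 of each site):
  #1: {B, D, G}
  #2: {H}
  #3: {B, D, E, F}
  #4: {A, B, C, F, G}
No 2 sites suffice: every size-2 union leaves at least one demand point uncovered.
But {#2, #3, #4} covers everything, so the minimum is 3.

3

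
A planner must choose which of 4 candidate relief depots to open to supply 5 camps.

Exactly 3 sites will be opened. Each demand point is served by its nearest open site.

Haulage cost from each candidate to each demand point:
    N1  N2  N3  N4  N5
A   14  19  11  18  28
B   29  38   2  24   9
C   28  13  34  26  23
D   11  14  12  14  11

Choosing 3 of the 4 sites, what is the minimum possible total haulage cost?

49

Open {B, C, D}.
  N1→D 11, N2→C 13, N3→B 2, N4→D 14, N5→B 9  ⇒ total 49.
Compare {A, B, D}: total 50.
Compare {A, B, C}: total 56.
No size-3 selection does better; minimum is 49.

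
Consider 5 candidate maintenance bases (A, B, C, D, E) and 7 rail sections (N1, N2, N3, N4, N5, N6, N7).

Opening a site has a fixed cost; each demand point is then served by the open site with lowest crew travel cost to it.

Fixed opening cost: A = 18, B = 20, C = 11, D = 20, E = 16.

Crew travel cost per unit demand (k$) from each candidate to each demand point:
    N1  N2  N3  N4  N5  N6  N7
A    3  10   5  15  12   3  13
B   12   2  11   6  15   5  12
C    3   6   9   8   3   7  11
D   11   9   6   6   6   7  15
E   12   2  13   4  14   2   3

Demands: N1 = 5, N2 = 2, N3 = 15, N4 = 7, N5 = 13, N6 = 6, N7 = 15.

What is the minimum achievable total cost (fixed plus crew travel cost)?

Open {A, C, E}: assign each demand point to its cheapest open site.
  N1→A 5×3=15, N2→E 2×2=4, N3→A 15×5=75, N4→E 7×4=28, N5→C 13×3=39, N6→E 6×2=12, N7→E 15×3=45
  crew travel cost 218, fixed 45 → total 263.
Compare {C, D, E}: crew travel cost 233 + fixed 47 = 280.
Compare {A, B, C, E}: crew travel cost 218 + fixed 65 = 283.
Compare {A, C, D, E}: crew travel cost 218 + fixed 65 = 283.
All other subsets cost ≥ 280. Minimum total cost: 263.

263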